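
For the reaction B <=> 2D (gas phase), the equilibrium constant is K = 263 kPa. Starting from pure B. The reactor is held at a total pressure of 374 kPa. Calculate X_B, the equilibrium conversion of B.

X = 0.387

Basis: 1 mol B initially; let X = conversion of B. Extent ξ = X.
At extent ξ: n_B = 1 − X; n_D = 2X.
Summing: n_T = 1 + X.
y_i = n_i/n_T, p_i = y_i·P. K = p_D^2 / (p_B).
Equating to 263 kPa and solving on 0 < X < 1: X = 0.387.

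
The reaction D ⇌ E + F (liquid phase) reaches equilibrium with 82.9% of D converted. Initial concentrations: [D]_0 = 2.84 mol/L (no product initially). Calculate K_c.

Let X = conversion of D.
Concentrations: [D] = 2.84 − 2.84X; [E] = 2.84X; [F] = 2.84X.
At X = 0.829: [D] = 0.486, [E] = 2.35, [F] = 2.35.
K_c = [E] [F] / ([D]) = 11.4 mol/L.

K_c = 11.4 mol/L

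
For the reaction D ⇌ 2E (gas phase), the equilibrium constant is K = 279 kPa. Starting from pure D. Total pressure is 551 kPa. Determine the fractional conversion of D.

X = 0.335

Take 1 mol D as basis and let X be its fractional conversion, so ξ = X.
Mole table: n_D = 1 − X; n_E = 2X.
n_T = Σnᵢ = 1 + X.
y_i = n_i/n_T, p_i = y_i·P. K = p_E^2 / (p_D).
Substituting and setting equal to 279 kPa gives a polynomial in X; the root in (0,1) is X = 0.335.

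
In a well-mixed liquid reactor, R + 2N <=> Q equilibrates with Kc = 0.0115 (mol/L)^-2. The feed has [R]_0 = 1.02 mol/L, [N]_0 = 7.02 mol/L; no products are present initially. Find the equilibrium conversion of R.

X = 0.318

Let X = conversion of R; extent ξ = 1.02·X mol/L.
Concentrations: [R] = 1.02 − 1.02X; [N] = 7.02 − 2.04X; [Q] = 1.02X.
Kc = [Q] / ([R] [N]^2).
Equating to 0.0115 (mol/L)^-2: the physical root is X = 0.318.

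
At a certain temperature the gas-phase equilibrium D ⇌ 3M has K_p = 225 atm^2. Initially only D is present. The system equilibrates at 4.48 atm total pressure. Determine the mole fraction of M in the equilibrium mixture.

Take 1 mol D as basis and let X be its fractional conversion, so ξ = X.
Species balance: n_D = 1 − X; n_M = 3X.
n_T = Σnᵢ = 1 + 2X.
y_i = n_i/n_T, p_i = y_i·P. K_p = p_M^3 / (p_D).
This yields a degree-3 equation in X; solving on (0,1), X = 0.813.
Then n_M = 2.44, n_T = 2.63, so y_M = 0.929.

y_M = 0.929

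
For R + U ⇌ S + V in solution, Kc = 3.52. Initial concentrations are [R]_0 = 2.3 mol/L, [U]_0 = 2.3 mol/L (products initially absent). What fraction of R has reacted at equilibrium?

Let X = conversion of R; extent ξ = 2.3·X mol/L.
Concentrations: [R] = 2.3 − 2.3X; [U] = 2.3 − 2.3X; [S] = 2.3X; [V] = 2.3X.
Kc = [S] [V] / ([R] [U]).
Equating to 3.52: the physical root is X = 0.652.

X = 0.652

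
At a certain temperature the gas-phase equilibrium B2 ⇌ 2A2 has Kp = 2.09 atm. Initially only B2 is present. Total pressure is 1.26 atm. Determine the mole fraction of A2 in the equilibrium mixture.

Let X = conversion of B2 (basis 1 mol B2); extent of reaction ξ = X.
Mole table: n_B2 = 1 − X; n_A2 = 2X.
Summing: n_T = 1 + X.
With p_i = (n_i/n_T)P, Kp = p_A2^2 / (p_B2).
Setting this equal to 2.09 atm and taking the physical root (0 < X < 1) gives X = 0.541.
Then n_A2 = 1.08, n_T = 1.54, so y_A2 = 0.702.

y_A2 = 0.702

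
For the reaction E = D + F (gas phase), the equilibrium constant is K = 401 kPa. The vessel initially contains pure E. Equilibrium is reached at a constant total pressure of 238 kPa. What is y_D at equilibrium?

Basis: 1 mol E initially; let X = conversion of E. Extent ξ = X.
Moles: n_E = 1 − X; n_D = X; n_F = X.
Summing: n_T = 1 + X.
Mole fractions y_i = n_i/n_T; K = p_D p_F / (p_E) with p_i = y_i·P.
This yields a degree-2 equation in X; solving on (0,1), X = 0.792.
Then n_D = 0.792, n_T = 1.79, so y_D = 0.442.

y_D = 0.442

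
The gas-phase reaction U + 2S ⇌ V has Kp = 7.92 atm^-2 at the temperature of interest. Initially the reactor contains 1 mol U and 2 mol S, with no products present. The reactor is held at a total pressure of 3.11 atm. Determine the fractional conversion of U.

Take 1 mol U as basis and let X be its fractional conversion, so ξ = X.
Moles: n_U = 1 − X; n_S = 2 − 2X; n_V = X.
Summing: n_T = 3 − 2X.
With p_i = (n_i/n_T)P, Kp = p_V / (p_U p_S^2).
This yields a degree-3 equation in X; solving on (0,1), X = 0.831.

X = 0.831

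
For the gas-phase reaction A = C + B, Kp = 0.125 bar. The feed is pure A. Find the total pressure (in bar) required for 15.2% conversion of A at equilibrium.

P = 5.29 bar

Let X = conversion of A (basis 1 mol A); extent of reaction ξ = X.
Moles: n_A = 1 − X; n_C = X; n_B = X.
Summing: n_T = 1 + X.
Kp = p_C p_B / (p_A) with p_i = (n_i/n_T)·P.
At X = 0.152: the mole-fraction product g(X) = Π y_i^ν_i = 0.02365. Since Kp = g(X)·P^{1}, P = (Kp/g)^(1/1) = (0.125/0.02365)^(1/1) = 5.29 bar.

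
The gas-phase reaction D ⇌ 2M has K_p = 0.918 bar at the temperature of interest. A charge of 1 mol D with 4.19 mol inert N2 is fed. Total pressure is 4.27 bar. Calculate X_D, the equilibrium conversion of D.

X = 0.419

Take 1 mol D as basis and let X be its fractional conversion, so ξ = X.
Mole table: n_D = 1 − X; n_M = 2X; n_I = 4.19 (inert).
n_T = Σnᵢ = 5.19 + X.
Mole fractions y_i = n_i/n_T; K_p = p_M^2 / (p_D) with p_i = y_i·P.
Equating to 0.918 bar and solving on 0 < X < 1: X = 0.419.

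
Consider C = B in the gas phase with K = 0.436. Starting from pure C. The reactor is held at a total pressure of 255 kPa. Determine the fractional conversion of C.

X = 0.304

Basis: 1 mol C initially; let X = conversion of C. Extent ξ = X.
Mole table: n_C = 1 − X; n_B = X.
Since Δν = 0, n_T = 1 throughout.
With p_i = (n_i/n_T)P, K = p_B / (p_C).
Equating to 0.436 and solving on 0 < X < 1: X = 0.304.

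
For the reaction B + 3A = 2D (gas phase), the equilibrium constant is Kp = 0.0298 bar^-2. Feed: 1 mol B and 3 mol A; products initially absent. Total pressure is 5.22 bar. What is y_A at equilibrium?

y_A = 0.606

Let X = conversion of B (basis 1 mol B); extent of reaction ξ = X.
Species balance: n_B = 1 − X; n_A = 3 − 3X; n_D = 2X.
Total moles n_T = 4 − 2X.
With p_i = (n_i/n_T)P, Kp = p_D^2 / (p_B p_A^3).
Equating to 0.0298 bar^-2 and solving on 0 < X < 1: X = 0.321.
Then n_A = 2.04, n_T = 3.36, so y_A = 0.606.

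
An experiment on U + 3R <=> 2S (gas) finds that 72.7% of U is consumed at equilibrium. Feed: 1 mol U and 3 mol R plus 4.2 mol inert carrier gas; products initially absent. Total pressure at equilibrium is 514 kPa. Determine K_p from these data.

Basis: 1 mol U initially; let X = conversion of U. Extent ξ = X.
Mole table: n_U = 1 − X; n_R = 3 − 3X; n_S = 2X; n_I = 4.2 (inert).
Summing: n_T = 8.2 − 2X.
At X = 0.727: n_U = 0.273, n_R = 0.819, n_S = 1.45, n_T = 6.75.
p_i = (n_i/n_T)·P. K_p = p_S^2 / (p_U p_R^3) = 0.00243 kPa^-2.

K_p = 0.00243 kPa^-2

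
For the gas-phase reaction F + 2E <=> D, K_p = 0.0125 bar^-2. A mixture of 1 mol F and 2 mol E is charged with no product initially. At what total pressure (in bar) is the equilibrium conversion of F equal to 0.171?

Let X = conversion of F (basis 1 mol F); extent of reaction ξ = X.
Moles: n_F = 1 − X; n_E = 2 − 2X; n_D = X.
n_T = Σnᵢ = 3 − 2X.
K_p = p_D / (p_F p_E^2) with p_i = (n_i/n_T)·P.
At X = 0.171: the mole-fraction product g(X) = Π y_i^ν_i = 0.5301. Since K_p = g(X)·P^{-2}, P = (g/K_p)^(1/2) = (0.5301/0.0125)^(1/2) = 6.51 bar.

P = 6.51 bar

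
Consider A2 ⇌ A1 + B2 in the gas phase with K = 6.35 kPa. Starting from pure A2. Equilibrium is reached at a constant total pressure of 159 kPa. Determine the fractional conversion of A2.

Basis: 1 mol A2 initially; let X = conversion of A2. Extent ξ = X.
Mole table: n_A2 = 1 − X; n_A1 = X; n_B2 = X.
Summing: n_T = 1 + X.
Mole fractions y_i = n_i/n_T; K = p_A1 p_B2 / (p_A2) with p_i = y_i·P.
This yields a degree-2 equation in X; solving on (0,1), X = 0.196.

X = 0.196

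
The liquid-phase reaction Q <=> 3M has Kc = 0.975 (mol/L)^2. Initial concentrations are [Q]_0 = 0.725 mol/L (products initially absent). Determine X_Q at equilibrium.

X = 0.354

Let X = conversion of Q; extent ξ = 0.725·X mol/L.
Concentrations: [Q] = 0.725 − 0.725X; [M] = 2.17X.
Kc = [M]^3 / ([Q]).
Equating to 0.975 (mol/L)^2: the physical root is X = 0.354.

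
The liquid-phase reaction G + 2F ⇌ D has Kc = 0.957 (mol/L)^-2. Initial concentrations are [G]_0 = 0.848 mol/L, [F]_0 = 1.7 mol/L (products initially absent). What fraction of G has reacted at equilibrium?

Let X = conversion of G; extent ξ = 0.848·X mol/L.
Concentrations: [G] = 0.848 − 0.848X; [F] = 1.7 − 1.7X; [D] = 0.848X.
Kc = [D] / ([G] [F]^2).
Equating to 0.957 (mol/L)^-2: the physical root is X = 0.453.

X = 0.453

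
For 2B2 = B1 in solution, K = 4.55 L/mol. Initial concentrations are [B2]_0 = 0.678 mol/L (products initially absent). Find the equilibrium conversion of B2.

Let X = conversion of B2; extent ξ = 0.678X/2 mol/L.
Concentrations: [B2] = 0.678 − 0.678X; [B1] = 0.339X.
K = [B1] / ([B2]^2).
Solving K = 4.55 for X ∈ (0,1): X = 0.670.

X = 0.670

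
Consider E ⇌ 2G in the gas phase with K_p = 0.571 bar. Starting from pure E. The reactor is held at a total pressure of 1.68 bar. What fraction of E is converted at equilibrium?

Basis: 1 mol E initially; let X = conversion of E. Extent ξ = X.
Mole table: n_E = 1 − X; n_G = 2X.
Summing: n_T = 1 + X.
Mole fractions y_i = n_i/n_T; K_p = p_G^2 / (p_E) with p_i = y_i·P.
Setting this equal to 0.571 bar and taking the physical root (0 < X < 1) gives X = 0.280.

X = 0.280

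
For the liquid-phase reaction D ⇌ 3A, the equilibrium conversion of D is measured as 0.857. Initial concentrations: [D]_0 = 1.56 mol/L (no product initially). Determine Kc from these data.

Let X = conversion of D.
Concentrations: [D] = 1.56 − 1.56X; [A] = 4.68X.
At X = 0.857: [D] = 0.223, [A] = 4.01.
Kc = [A]^3 / ([D]) = 289 (mol/L)^2.

Kc = 289 (mol/L)^2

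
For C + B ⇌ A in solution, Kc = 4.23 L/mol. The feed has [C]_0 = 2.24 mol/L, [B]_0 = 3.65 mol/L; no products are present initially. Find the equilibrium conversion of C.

X = 0.877

Let X = conversion of C; extent ξ = 2.24·X mol/L.
Concentrations: [C] = 2.24 − 2.24X; [B] = 3.65 − 2.24X; [A] = 2.24X.
Kc = [A] / ([C] [B]).
Solving Kc = 4.23 for X ∈ (0,1): X = 0.877.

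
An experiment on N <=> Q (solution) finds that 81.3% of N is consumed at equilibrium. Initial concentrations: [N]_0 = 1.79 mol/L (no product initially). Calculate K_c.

Let X = conversion of N.
Concentrations: [N] = 1.79 − 1.79X; [Q] = 1.79X.
At X = 0.813: [N] = 0.335, [Q] = 1.46.
K_c = [Q] / ([N]) = 4.35.

K_c = 4.35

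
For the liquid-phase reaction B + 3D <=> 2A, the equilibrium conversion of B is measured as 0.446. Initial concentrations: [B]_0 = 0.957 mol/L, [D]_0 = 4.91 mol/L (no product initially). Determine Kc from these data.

Let X = conversion of B.
Concentrations: [B] = 0.957 − 0.957X; [D] = 4.91 − 2.87X; [A] = 1.91X.
At X = 0.446: [B] = 0.53, [D] = 3.63, [A] = 0.854.
Kc = [A]^2 / ([B] [D]^3) = 0.0287 (mol/L)^-2.

Kc = 0.0287 (mol/L)^-2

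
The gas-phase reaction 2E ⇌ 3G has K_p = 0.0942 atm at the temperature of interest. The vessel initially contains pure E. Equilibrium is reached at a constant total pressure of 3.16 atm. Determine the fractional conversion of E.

Let X = conversion of E (basis 1 mol E); extent of reaction ξ = 0.5X.
Moles: n_E = 1 − X; n_G = 1.5X.
n_T = Σnᵢ = 1 + 0.5X.
Mole fractions y_i = n_i/n_T; K_p = p_G^3 / (p_E^2) with p_i = y_i·P.
Equating to 0.0942 atm and solving on 0 < X < 1: X = 0.186.

X = 0.186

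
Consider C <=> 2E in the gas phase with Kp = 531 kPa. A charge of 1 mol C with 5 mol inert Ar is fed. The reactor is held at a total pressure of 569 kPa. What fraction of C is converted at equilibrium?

X = 0.693

Basis: 1 mol C initially; let X = conversion of C. Extent ξ = X.
Species balance: n_C = 1 − X; n_E = 2X; n_I = 5 (inert).
n_T = Σnᵢ = 6 + X.
y_i = n_i/n_T, p_i = y_i·P. Kp = p_E^2 / (p_C).
Setting this equal to 531 kPa and taking the physical root (0 < X < 1) gives X = 0.693.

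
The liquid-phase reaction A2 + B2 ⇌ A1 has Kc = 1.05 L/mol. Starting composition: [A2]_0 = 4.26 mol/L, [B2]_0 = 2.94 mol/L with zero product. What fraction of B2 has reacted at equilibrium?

X = 0.698

Let X = conversion of B2; extent ξ = 2.94·X mol/L.
Concentrations: [A2] = 4.26 − 2.94X; [B2] = 2.94 − 2.94X; [A1] = 2.94X.
Kc = [A1] / ([A2] [B2]).
Equating to 1.05 L/mol: the physical root is X = 0.698.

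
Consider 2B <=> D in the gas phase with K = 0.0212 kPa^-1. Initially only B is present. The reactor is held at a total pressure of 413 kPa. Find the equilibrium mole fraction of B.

Let X = conversion of B (basis 1 mol B); extent of reaction ξ = 0.5X.
Moles: n_B = 1 − X; n_D = 0.5X.
Summing: n_T = 1 − 0.5X.
Mole fractions y_i = n_i/n_T; K = p_D / (p_B^2) with p_i = y_i·P.
This yields a degree-2 equation in X; solving on (0,1), X = 0.833.
Then n_B = 0.167, n_T = 0.583, so y_B = 0.286.

y_B = 0.286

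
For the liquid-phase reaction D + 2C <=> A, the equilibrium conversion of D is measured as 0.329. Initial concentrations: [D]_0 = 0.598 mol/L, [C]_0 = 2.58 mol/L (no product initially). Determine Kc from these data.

Kc = 0.103 (mol/L)^-2

Let X = conversion of D.
Concentrations: [D] = 0.598 − 0.598X; [C] = 2.58 − 1.2X; [A] = 0.598X.
At X = 0.329: [D] = 0.401, [C] = 2.19, [A] = 0.197.
Kc = [A] / ([D] [C]^2) = 0.103 (mol/L)^-2.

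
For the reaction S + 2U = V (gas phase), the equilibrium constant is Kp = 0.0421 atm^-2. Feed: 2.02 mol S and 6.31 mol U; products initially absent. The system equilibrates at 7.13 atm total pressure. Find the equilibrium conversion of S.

X = 0.498

Take 2.02 mol S as basis and let X be its fractional conversion, so ξ = 2.02X.
Species balance: n_S = 2.02 − 2.02X; n_U = 6.31 − 4.04X; n_V = 2.02X.
n_T = Σnᵢ = 8.33 − 4.04X.
y_i = n_i/n_T, p_i = y_i·P. Kp = p_V / (p_S p_U^2).
Setting this equal to 0.0421 atm^-2 and taking the physical root (0 < X < 1) gives X = 0.498.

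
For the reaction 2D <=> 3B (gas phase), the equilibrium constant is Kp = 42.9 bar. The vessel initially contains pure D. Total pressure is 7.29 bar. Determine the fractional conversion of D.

Take 1 mol D as basis and let X be its fractional conversion, so ξ = 0.5X.
At extent ξ: n_D = 1 − X; n_B = 1.5X.
n_T = Σnᵢ = 1 + 0.5X.
y_i = n_i/n_T, p_i = y_i·P. Kp = p_B^3 / (p_D^2).
Substituting and setting equal to 42.9 bar gives a polynomial in X; the root in (0,1) is X = 0.653.

X = 0.653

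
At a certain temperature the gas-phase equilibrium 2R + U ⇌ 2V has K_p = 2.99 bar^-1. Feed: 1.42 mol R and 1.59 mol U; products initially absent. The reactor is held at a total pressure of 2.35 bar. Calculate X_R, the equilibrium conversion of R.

Basis: 1.42 mol R initially; let X = conversion of R. Extent ξ = 0.71X.
At extent ξ: n_R = 1.42 − 1.42X; n_U = 1.59 − 0.71X; n_V = 1.42X.
n_T = Σnᵢ = 3.01 − 0.71X.
Mole fractions y_i = n_i/n_T; K_p = p_V^2 / (p_R^2 p_U) with p_i = y_i·P.
Setting this equal to 2.99 bar^-1 and taking the physical root (0 < X < 1) gives X = 0.639.

X = 0.639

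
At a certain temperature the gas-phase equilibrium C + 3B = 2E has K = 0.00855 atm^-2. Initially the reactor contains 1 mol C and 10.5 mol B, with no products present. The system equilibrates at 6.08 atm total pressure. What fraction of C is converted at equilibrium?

Let X = conversion of C (basis 1 mol C); extent of reaction ξ = X.
Species balance: n_C = 1 − X; n_B = 10.5 − 3X; n_E = 2X.
Total moles n_T = 11.5 − 2X.
With p_i = (n_i/n_T)P, K = p_E^2 / (p_C p_B^3).
Setting this equal to 0.00855 atm^-2 and taking the physical root (0 < X < 1) gives X = 0.507.

X = 0.507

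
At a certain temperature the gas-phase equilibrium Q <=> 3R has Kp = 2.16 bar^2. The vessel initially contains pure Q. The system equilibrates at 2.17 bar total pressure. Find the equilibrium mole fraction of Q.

Take 1 mol Q as basis and let X be its fractional conversion, so ξ = X.
Species balance: n_Q = 1 − X; n_R = 3X.
Total moles n_T = 1 + 2X.
With p_i = (n_i/n_T)P, Kp = p_R^3 / (p_Q).
Substituting and setting equal to 2.16 bar^2 gives a polynomial in X; the root in (0,1) is X = 0.314.
Then n_Q = 0.686, n_T = 1.63, so y_Q = 0.422.

y_Q = 0.422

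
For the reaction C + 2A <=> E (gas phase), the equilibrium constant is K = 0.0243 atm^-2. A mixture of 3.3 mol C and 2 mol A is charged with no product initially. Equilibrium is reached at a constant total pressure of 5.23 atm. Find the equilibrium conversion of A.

X = 0.214

Take 2 mol A as basis and let X be its fractional conversion, so ξ = X.
Moles: n_C = 3.3 − X; n_A = 2 − 2X; n_E = X.
n_T = Σnᵢ = 5.3 − 2X.
Mole fractions y_i = n_i/n_T; K = p_E / (p_C p_A^2) with p_i = y_i·P.
Equating to 0.0243 atm^-2 and solving on 0 < X < 1: X = 0.214.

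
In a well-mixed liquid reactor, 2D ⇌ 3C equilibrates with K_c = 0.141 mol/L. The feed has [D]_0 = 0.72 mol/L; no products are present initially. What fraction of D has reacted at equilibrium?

Let X = conversion of D; extent ξ = 0.72X/2 mol/L.
Concentrations: [D] = 0.72 − 0.72X; [C] = 1.08X.
K_c = [C]^3 / ([D]^2).
Setting equal to 0.141 and solving for X on (0,1) gives X = 0.304.

X = 0.304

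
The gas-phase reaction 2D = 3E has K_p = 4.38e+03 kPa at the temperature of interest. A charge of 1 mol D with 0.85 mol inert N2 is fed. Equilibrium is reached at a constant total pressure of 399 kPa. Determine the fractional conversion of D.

Basis: 1 mol D initially; let X = conversion of D. Extent ξ = 0.5X.
Moles: n_D = 1 − X; n_E = 1.5X; n_I = 0.85 (inert).
n_T = Σnᵢ = 1.85 + 0.5X.
y_i = n_i/n_T, p_i = y_i·P. K_p = p_E^3 / (p_D^2).
This yields a degree-3 equation in X; solving on (0,1), X = 0.756.

X = 0.756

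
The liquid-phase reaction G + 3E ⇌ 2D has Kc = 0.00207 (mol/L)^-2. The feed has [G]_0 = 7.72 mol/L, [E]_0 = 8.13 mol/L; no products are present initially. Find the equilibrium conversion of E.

X = 0.300

Let X = conversion of E; extent ξ = 8.13X/3 mol/L.
Concentrations: [G] = 7.72 − 2.71X; [E] = 8.13 − 8.13X; [D] = 5.42X.
Kc = [D]^2 / ([G] [E]^3).
Equating to 0.00207 (mol/L)^-2: the physical root is X = 0.300.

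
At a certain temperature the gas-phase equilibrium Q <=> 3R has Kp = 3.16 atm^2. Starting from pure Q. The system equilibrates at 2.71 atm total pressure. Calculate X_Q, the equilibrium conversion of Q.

Basis: 1 mol Q initially; let X = conversion of Q. Extent ξ = X.
Moles: n_Q = 1 − X; n_R = 3X.
n_T = Σnᵢ = 1 + 2X.
y_i = n_i/n_T, p_i = y_i·P. Kp = p_R^3 / (p_Q).
Setting this equal to 3.16 atm^2 and taking the physical root (0 < X < 1) gives X = 0.306.

X = 0.306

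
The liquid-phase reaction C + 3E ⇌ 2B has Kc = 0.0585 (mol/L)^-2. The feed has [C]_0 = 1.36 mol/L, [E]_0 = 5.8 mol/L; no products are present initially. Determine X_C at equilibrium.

X = 0.514

Let X = conversion of C; extent ξ = 1.36·X mol/L.
Concentrations: [C] = 1.36 − 1.36X; [E] = 5.8 − 4.08X; [B] = 2.72X.
Kc = [B]^2 / ([C] [E]^3).
Equating to 0.0585 (mol/L)^-2: the physical root is X = 0.514.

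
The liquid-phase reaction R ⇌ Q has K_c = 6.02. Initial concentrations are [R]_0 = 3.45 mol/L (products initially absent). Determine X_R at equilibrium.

Let X = conversion of R; extent ξ = 3.45·X mol/L.
Concentrations: [R] = 3.45 − 3.45X; [Q] = 3.45X.
K_c = [Q] / ([R]).
Equating to 6.02: the physical root is X = 0.858.

X = 0.858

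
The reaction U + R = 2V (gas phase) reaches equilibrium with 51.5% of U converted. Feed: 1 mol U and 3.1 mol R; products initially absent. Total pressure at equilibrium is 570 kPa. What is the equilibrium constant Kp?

Kp = 0.846

Basis: 1 mol U initially; let X = conversion of U. Extent ξ = X.
At extent ξ: n_U = 1 − X; n_R = 3.1 − X; n_V = 2X.
n_T stays at 4.1 (no change in mole number).
At X = 0.515: n_U = 0.485, n_R = 2.58, n_V = 1.03, n_T = 4.1.
p_i = (n_i/n_T)·P. Kp = p_V^2 / (p_U p_R) = 0.846.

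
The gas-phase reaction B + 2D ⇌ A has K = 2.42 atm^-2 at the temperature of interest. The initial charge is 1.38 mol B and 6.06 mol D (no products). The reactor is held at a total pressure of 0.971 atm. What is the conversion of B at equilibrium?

X = 0.572

Let X = conversion of B (basis 1.38 mol B); extent of reaction ξ = 1.38X.
Species balance: n_B = 1.38 − 1.38X; n_D = 6.06 − 2.76X; n_A = 1.38X.
n_T = Σnᵢ = 7.44 − 2.76X.
Mole fractions y_i = n_i/n_T; K = p_A / (p_B p_D^2) with p_i = y_i·P.
This yields a degree-3 equation in X; solving on (0,1), X = 0.572.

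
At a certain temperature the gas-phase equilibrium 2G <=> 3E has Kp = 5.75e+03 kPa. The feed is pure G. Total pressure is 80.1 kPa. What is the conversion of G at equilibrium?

X = 0.856

Let X = conversion of G (basis 1 mol G); extent of reaction ξ = 0.5X.
Moles: n_G = 1 − X; n_E = 1.5X.
Total moles n_T = 1 + 0.5X.
y_i = n_i/n_T, p_i = y_i·P. Kp = p_E^3 / (p_G^2).
This yields a degree-3 equation in X; solving on (0,1), X = 0.856.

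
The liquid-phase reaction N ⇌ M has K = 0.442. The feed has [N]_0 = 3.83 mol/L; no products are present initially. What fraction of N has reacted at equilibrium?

X = 0.307

Let X = conversion of N; extent ξ = 3.83·X mol/L.
Concentrations: [N] = 3.83 − 3.83X; [M] = 3.83X.
K = [M] / ([N]).
Setting equal to 0.442 and solving for X on (0,1) gives X = 0.307.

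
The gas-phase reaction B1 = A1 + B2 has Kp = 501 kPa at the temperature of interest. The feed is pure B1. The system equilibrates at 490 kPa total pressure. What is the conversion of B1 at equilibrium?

Basis: 1 mol B1 initially; let X = conversion of B1. Extent ξ = X.
Moles: n_B1 = 1 − X; n_A1 = X; n_B2 = X.
n_T = Σnᵢ = 1 + X.
y_i = n_i/n_T, p_i = y_i·P. Kp = p_A1 p_B2 / (p_B1).
Equating to 501 kPa and solving on 0 < X < 1: X = 0.711.

X = 0.711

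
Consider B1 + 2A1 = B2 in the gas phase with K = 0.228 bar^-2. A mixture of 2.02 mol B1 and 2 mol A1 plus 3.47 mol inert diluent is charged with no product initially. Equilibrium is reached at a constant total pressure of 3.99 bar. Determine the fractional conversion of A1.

X = 0.276

Let X = conversion of A1 (basis 2 mol A1); extent of reaction ξ = X.
Moles: n_B1 = 2.02 − X; n_A1 = 2 − 2X; n_B2 = X; n_I = 3.47 (inert).
Total moles n_T = 7.49 − 2X.
y_i = n_i/n_T, p_i = y_i·P. K = p_B2 / (p_B1 p_A1^2).
Setting this equal to 0.228 bar^-2 and taking the physical root (0 < X < 1) gives X = 0.276.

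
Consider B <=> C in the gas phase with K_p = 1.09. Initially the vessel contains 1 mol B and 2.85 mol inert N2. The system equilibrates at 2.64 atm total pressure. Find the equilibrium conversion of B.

Take 1 mol B as basis and let X be its fractional conversion, so ξ = X.
Moles: n_B = 1 − X; n_C = X; n_I = 2.85 (inert).
Total moles n_T = 3.85 (Δν = 0, constant).
Mole fractions y_i = n_i/n_T; K_p = p_C / (p_B) with p_i = y_i·P.
Substituting and setting equal to 1.09 gives a polynomial in X; the root in (0,1) is X = 0.522.

X = 0.522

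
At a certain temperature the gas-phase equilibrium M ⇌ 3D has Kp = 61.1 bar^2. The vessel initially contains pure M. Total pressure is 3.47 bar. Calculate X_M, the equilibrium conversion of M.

Basis: 1 mol M initially; let X = conversion of M. Extent ξ = X.
At extent ξ: n_M = 1 − X; n_D = 3X.
n_T = Σnᵢ = 1 + 2X.
y_i = n_i/n_T, p_i = y_i·P. Kp = p_D^3 / (p_M).
Setting this equal to 61.1 bar^2 and taking the physical root (0 < X < 1) gives X = 0.691.

X = 0.691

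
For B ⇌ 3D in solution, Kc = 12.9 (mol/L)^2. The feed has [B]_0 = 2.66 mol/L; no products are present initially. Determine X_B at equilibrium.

X = 0.352

Let X = conversion of B; extent ξ = 2.66·X mol/L.
Concentrations: [B] = 2.66 − 2.66X; [D] = 7.98X.
Kc = [D]^3 / ([B]).
Setting equal to 12.9 and solving for X on (0,1) gives X = 0.352.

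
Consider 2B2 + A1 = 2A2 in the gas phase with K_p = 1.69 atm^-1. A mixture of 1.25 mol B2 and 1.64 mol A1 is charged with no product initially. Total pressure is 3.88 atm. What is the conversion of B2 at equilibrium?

X = 0.644

Let X = conversion of B2 (basis 1.25 mol B2); extent of reaction ξ = 0.625X.
At extent ξ: n_B2 = 1.25 − 1.25X; n_A1 = 1.64 − 0.625X; n_A2 = 1.25X.
Summing: n_T = 2.89 − 0.625X.
With p_i = (n_i/n_T)P, K_p = p_A2^2 / (p_B2^2 p_A1).
This yields a degree-3 equation in X; solving on (0,1), X = 0.644.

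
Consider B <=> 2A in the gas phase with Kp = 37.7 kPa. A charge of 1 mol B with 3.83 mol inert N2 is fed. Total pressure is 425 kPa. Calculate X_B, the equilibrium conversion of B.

Basis: 1 mol B initially; let X = conversion of B. Extent ξ = X.
Mole table: n_B = 1 − X; n_A = 2X; n_I = 3.83 (inert).
n_T = Σnᵢ = 4.83 + X.
Mole fractions y_i = n_i/n_T; Kp = p_A^2 / (p_B) with p_i = y_i·P.
Equating to 37.7 kPa and solving on 0 < X < 1: X = 0.285.

X = 0.285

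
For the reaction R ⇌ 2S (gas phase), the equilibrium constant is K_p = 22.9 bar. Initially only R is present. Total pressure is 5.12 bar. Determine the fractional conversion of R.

X = 0.727

Let X = conversion of R (basis 1 mol R); extent of reaction ξ = X.
Mole table: n_R = 1 − X; n_S = 2X.
n_T = Σnᵢ = 1 + X.
With p_i = (n_i/n_T)P, K_p = p_S^2 / (p_R).
Setting this equal to 22.9 bar and taking the physical root (0 < X < 1) gives X = 0.727.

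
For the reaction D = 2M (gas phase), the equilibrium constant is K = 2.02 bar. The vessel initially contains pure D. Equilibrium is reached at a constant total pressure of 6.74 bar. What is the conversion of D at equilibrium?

X = 0.264

Let X = conversion of D (basis 1 mol D); extent of reaction ξ = X.
Moles: n_D = 1 − X; n_M = 2X.
Summing: n_T = 1 + X.
Mole fractions y_i = n_i/n_T; K = p_M^2 / (p_D) with p_i = y_i·P.
Substituting and setting equal to 2.02 bar gives a polynomial in X; the root in (0,1) is X = 0.264.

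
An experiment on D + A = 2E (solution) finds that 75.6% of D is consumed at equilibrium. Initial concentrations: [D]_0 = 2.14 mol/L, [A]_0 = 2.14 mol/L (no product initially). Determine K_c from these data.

Let X = conversion of D.
Concentrations: [D] = 2.14 − 2.14X; [A] = 2.14 − 2.14X; [E] = 4.28X.
At X = 0.756: [D] = 0.522, [A] = 0.522, [E] = 3.24.
K_c = [E]^2 / ([D] [A]) = 38.4.

K_c = 38.4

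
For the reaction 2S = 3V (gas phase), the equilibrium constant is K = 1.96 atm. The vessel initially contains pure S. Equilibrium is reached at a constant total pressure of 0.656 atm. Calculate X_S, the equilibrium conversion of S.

X = 0.583

Basis: 1 mol S initially; let X = conversion of S. Extent ξ = 0.5X.
Mole table: n_S = 1 − X; n_V = 1.5X.
Total moles n_T = 1 + 0.5X.
Mole fractions y_i = n_i/n_T; K = p_V^3 / (p_S^2) with p_i = y_i·P.
Setting this equal to 1.96 atm and taking the physical root (0 < X < 1) gives X = 0.583.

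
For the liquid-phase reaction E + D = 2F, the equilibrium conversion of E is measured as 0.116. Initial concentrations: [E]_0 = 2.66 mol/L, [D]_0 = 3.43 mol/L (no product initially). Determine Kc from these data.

Let X = conversion of E.
Concentrations: [E] = 2.66 − 2.66X; [D] = 3.43 − 2.66X; [F] = 5.32X.
At X = 0.116: [E] = 2.35, [D] = 3.12, [F] = 0.617.
Kc = [F]^2 / ([E] [D]) = 0.0519.

Kc = 0.0519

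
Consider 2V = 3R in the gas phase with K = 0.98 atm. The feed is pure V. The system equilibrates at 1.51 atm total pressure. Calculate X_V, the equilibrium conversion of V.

Basis: 1 mol V initially; let X = conversion of V. Extent ξ = 0.5X.
Moles: n_V = 1 − X; n_R = 1.5X.
Total moles n_T = 1 + 0.5X.
Mole fractions y_i = n_i/n_T; K = p_R^3 / (p_V^2) with p_i = y_i·P.
This yields a degree-3 equation in X; solving on (0,1), X = 0.425.

X = 0.425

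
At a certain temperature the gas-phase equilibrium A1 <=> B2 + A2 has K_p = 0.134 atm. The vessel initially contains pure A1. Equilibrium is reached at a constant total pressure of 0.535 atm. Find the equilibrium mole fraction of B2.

Take 1 mol A1 as basis and let X be its fractional conversion, so ξ = X.
Mole table: n_A1 = 1 − X; n_B2 = X; n_A2 = X.
Summing: n_T = 1 + X.
With p_i = (n_i/n_T)P, K_p = p_B2 p_A2 / (p_A1).
Substituting and setting equal to 0.134 atm gives a polynomial in X; the root in (0,1) is X = 0.448.
Then n_B2 = 0.448, n_T = 1.45, so y_B2 = 0.309.

y_B2 = 0.309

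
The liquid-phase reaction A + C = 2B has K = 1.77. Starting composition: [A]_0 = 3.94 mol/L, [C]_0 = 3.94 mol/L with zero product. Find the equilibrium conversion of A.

X = 0.399

Let X = conversion of A; extent ξ = 3.94·X mol/L.
Concentrations: [A] = 3.94 − 3.94X; [C] = 3.94 − 3.94X; [B] = 7.88X.
K = [B]^2 / ([A] [C]).
This equals 1.77 at X = 0.399 (the root in 0 < X < 1).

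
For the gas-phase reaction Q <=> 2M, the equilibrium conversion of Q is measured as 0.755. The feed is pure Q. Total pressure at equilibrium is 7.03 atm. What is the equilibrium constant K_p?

K_p = 37.3 atm

Let X = conversion of Q (basis 1 mol Q); extent of reaction ξ = X.
Species balance: n_Q = 1 − X; n_M = 2X.
n_T = Σnᵢ = 1 + X.
At X = 0.755: n_Q = 0.245, n_M = 1.51, n_T = 1.75.
p_i = (n_i/n_T)·P. K_p = p_M^2 / (p_Q) = 37.3 atm.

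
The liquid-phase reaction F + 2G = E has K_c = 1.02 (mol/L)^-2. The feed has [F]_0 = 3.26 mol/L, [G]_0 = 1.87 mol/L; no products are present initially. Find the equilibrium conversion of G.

Let X = conversion of G; extent ξ = 1.87X/2 mol/L.
Concentrations: [F] = 3.26 − 0.935X; [G] = 1.87 − 1.87X; [E] = 0.935X.
K_c = [E] / ([F] [G]^2).
Solving K_c = 1.02 for X ∈ (0,1): X = 0.728.

X = 0.728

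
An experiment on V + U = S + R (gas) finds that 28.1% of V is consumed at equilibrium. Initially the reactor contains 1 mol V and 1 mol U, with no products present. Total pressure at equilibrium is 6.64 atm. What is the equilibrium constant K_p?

K_p = 0.153

Let X = conversion of V (basis 1 mol V); extent of reaction ξ = X.
Moles: n_V = 1 − X; n_U = 1 − X; n_S = X; n_R = X.
Since Δν = 0, n_T = 2 throughout.
At X = 0.281: n_V = 0.719, n_U = 0.719, n_S = 0.281, n_R = 0.281, n_T = 2.
p_i = (n_i/n_T)·P. K_p = p_S p_R / (p_V p_U) = 0.153.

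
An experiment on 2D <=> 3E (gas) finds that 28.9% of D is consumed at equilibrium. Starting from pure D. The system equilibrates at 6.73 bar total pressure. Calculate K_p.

K_p = 0.948 bar

Let X = conversion of D (basis 1 mol D); extent of reaction ξ = 0.5X.
Species balance: n_D = 1 − X; n_E = 1.5X.
Total moles n_T = 1 + 0.5X.
At X = 0.289: n_D = 0.711, n_E = 0.433, n_T = 1.14.
p_i = (n_i/n_T)·P. K_p = p_E^3 / (p_D^2) = 0.948 bar.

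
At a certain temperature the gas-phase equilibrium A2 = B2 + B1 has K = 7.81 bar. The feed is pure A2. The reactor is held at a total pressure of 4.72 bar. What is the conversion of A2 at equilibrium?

Take 1 mol A2 as basis and let X be its fractional conversion, so ξ = X.
Mole table: n_A2 = 1 − X; n_B2 = X; n_B1 = X.
Summing: n_T = 1 + X.
Mole fractions y_i = n_i/n_T; K = p_B2 p_B1 / (p_A2) with p_i = y_i·P.
Equating to 7.81 bar and solving on 0 < X < 1: X = 0.789.

X = 0.789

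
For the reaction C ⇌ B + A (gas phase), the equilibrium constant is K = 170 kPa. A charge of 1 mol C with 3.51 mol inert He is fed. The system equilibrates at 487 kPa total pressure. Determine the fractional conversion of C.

X = 0.718

Take 1 mol C as basis and let X be its fractional conversion, so ξ = X.
Species balance: n_C = 1 − X; n_B = X; n_A = X; n_I = 3.51 (inert).
Summing: n_T = 4.51 + X.
y_i = n_i/n_T, p_i = y_i·P. K = p_B p_A / (p_C).
Substituting and setting equal to 170 kPa gives a polynomial in X; the root in (0,1) is X = 0.718.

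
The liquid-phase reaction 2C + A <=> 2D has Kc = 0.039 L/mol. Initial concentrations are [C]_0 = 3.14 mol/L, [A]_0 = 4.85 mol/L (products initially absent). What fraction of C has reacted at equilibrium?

Let X = conversion of C; extent ξ = 3.14X/2 mol/L.
Concentrations: [C] = 3.14 − 3.14X; [A] = 4.85 − 1.57X; [D] = 3.14X.
Kc = [D]^2 / ([C]^2 [A]).
Setting equal to 0.039 and solving for X on (0,1) gives X = 0.293.

X = 0.293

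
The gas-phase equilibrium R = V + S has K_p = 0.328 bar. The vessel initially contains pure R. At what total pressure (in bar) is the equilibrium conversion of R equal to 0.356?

Basis: 1 mol R initially; let X = conversion of R. Extent ξ = X.
Mole table: n_R = 1 − X; n_V = X; n_S = X.
Total moles n_T = 1 + X.
K_p = p_V p_S / (p_R) with p_i = (n_i/n_T)·P.
At X = 0.356: the mole-fraction product g(X) = Π y_i^ν_i = 0.1451. Since K_p = g(X)·P^{1}, P = (K_p/g)^(1/1) = (0.328/0.1451)^(1/1) = 2.26 bar.

P = 2.26 bar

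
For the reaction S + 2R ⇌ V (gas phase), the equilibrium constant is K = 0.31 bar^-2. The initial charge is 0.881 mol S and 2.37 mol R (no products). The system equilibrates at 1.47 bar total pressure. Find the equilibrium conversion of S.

X = 0.241

Let X = conversion of S (basis 0.881 mol S); extent of reaction ξ = 0.881X.
Mole table: n_S = 0.881 − 0.881X; n_R = 2.37 − 1.76X; n_V = 0.881X.
Total moles n_T = 3.25 − 1.76X.
Mole fractions y_i = n_i/n_T; K = p_V / (p_S p_R^2) with p_i = y_i·P.
Substituting and setting equal to 0.31 bar^-2 gives a polynomial in X; the root in (0,1) is X = 0.241.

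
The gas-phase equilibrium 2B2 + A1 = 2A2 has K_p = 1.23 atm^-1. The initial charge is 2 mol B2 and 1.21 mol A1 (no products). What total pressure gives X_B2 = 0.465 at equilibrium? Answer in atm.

Let X = conversion of B2 (basis 2 mol B2); extent of reaction ξ = X.
Mole table: n_B2 = 2 − 2X; n_A1 = 1.21 − X; n_A2 = 2X.
Total moles n_T = 3.21 − X.
K_p = p_A2^2 / (p_B2^2 p_A1) with p_i = (n_i/n_T)·P.
At X = 0.465: the mole-fraction product g(X) = Π y_i^ν_i = 2.783. Since K_p = g(X)·P^{-1}, P = (g/K_p)^(1/1) = (2.783/1.23)^(1/1) = 2.26 atm.

P = 2.26 atm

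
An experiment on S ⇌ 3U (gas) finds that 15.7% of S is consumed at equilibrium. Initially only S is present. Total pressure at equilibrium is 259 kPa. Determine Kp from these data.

Let X = conversion of S (basis 1 mol S); extent of reaction ξ = X.
Mole table: n_S = 1 − X; n_U = 3X.
Summing: n_T = 1 + 2X.
At X = 0.157: n_S = 0.843, n_U = 0.471, n_T = 1.31.
p_i = (n_i/n_T)·P. Kp = p_U^3 / (p_S) = 4.82e+03 kPa^2.

Kp = 4.82e+03 kPa^2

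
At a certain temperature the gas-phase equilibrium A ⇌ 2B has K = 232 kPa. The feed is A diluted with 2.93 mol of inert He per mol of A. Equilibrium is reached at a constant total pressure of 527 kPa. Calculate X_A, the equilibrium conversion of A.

Take 1 mol A as basis and let X be its fractional conversion, so ξ = X.
At extent ξ: n_A = 1 − X; n_B = 2X; n_I = 2.93 (inert).
Total moles n_T = 3.93 + X.
Mole fractions y_i = n_i/n_T; K = p_B^2 / (p_A) with p_i = y_i·P.
Equating to 232 kPa and solving on 0 < X < 1: X = 0.496.

X = 0.496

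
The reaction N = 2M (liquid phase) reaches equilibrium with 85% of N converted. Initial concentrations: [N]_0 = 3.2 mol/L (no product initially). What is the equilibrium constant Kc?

Let X = conversion of N.
Concentrations: [N] = 3.2 − 3.2X; [M] = 6.4X.
At X = 0.85: [N] = 0.48, [M] = 5.44.
Kc = [M]^2 / ([N]) = 61.7 mol/L.

Kc = 61.7 mol/L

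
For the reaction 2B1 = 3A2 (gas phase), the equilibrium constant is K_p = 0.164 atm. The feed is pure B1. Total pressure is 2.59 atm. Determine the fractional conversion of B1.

Basis: 1 mol B1 initially; let X = conversion of B1. Extent ξ = 0.5X.
At extent ξ: n_B1 = 1 − X; n_A2 = 1.5X.
Summing: n_T = 1 + 0.5X.
y_i = n_i/n_T, p_i = y_i·P. K_p = p_A2^3 / (p_B1^2).
Equating to 0.164 atm and solving on 0 < X < 1: X = 0.231.

X = 0.231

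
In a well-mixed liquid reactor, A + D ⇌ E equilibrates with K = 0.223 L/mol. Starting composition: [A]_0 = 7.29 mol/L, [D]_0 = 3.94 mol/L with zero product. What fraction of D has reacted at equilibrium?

Let X = conversion of D; extent ξ = 3.94·X mol/L.
Concentrations: [A] = 7.29 − 3.94X; [D] = 3.94 − 3.94X; [E] = 3.94X.
K = [E] / ([A] [D]).
Solving K = 0.223 for X ∈ (0,1): X = 0.536.

X = 0.536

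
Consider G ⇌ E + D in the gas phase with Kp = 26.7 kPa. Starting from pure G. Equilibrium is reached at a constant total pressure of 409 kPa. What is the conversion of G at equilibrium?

Basis: 1 mol G initially; let X = conversion of G. Extent ξ = X.
Mole table: n_G = 1 − X; n_E = X; n_D = X.
Total moles n_T = 1 + X.
y_i = n_i/n_T, p_i = y_i·P. Kp = p_E p_D / (p_G).
Substituting and setting equal to 26.7 kPa gives a polynomial in X; the root in (0,1) is X = 0.248.

X = 0.248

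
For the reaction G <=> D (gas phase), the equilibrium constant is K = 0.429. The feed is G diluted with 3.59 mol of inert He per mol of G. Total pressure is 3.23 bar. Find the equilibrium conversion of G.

Let X = conversion of G (basis 1 mol G); extent of reaction ξ = X.
At extent ξ: n_G = 1 − X; n_D = X; n_I = 3.59 (inert).
Total moles n_T = 4.59 (Δν = 0, constant).
With p_i = (n_i/n_T)P, K = p_D / (p_G).
Substituting and setting equal to 0.429 gives a polynomial in X; the root in (0,1) is X = 0.300.

X = 0.300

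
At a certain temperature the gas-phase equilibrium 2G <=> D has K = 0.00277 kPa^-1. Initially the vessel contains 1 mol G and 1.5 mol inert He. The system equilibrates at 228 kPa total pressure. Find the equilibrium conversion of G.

X = 0.279

Basis: 1 mol G initially; let X = conversion of G. Extent ξ = 0.5X.
Species balance: n_G = 1 − X; n_D = 0.5X; n_I = 1.5 (inert).
Total moles n_T = 2.5 − 0.5X.
y_i = n_i/n_T, p_i = y_i·P. K = p_D / (p_G^2).
Setting this equal to 0.00277 kPa^-1 and taking the physical root (0 < X < 1) gives X = 0.279.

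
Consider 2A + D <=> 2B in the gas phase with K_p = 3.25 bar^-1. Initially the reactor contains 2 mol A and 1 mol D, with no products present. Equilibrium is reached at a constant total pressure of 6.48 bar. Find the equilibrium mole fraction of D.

y_D = 0.152

Take 2 mol A as basis and let X be its fractional conversion, so ξ = X.
Species balance: n_A = 2 − 2X; n_D = 1 − X; n_B = 2X.
n_T = Σnᵢ = 3 − X.
Mole fractions y_i = n_i/n_T; K_p = p_B^2 / (p_A^2 p_D) with p_i = y_i·P.
Equating to 3.25 bar^-1 and solving on 0 < X < 1: X = 0.641.
Then n_D = 0.359, n_T = 2.36, so y_D = 0.152.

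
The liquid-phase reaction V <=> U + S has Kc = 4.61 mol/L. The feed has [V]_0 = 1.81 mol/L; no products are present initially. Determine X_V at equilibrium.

X = 0.768

Let X = conversion of V; extent ξ = 1.81·X mol/L.
Concentrations: [V] = 1.81 − 1.81X; [U] = 1.81X; [S] = 1.81X.
Kc = [U] [S] / ([V]).
Solving Kc = 4.61 for X ∈ (0,1): X = 0.768.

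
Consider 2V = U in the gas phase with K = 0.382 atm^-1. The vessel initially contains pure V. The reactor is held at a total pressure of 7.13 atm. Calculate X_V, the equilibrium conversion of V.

X = 0.710

Basis: 1 mol V initially; let X = conversion of V. Extent ξ = 0.5X.
Moles: n_V = 1 − X; n_U = 0.5X.
Summing: n_T = 1 − 0.5X.
With p_i = (n_i/n_T)P, K = p_U / (p_V^2).
Equating to 0.382 atm^-1 and solving on 0 < X < 1: X = 0.710.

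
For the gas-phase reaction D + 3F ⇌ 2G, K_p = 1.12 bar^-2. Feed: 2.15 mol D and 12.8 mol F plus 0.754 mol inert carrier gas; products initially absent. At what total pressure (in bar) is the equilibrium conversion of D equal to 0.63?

P = 1.44 bar

Take 2.15 mol D as basis and let X be its fractional conversion, so ξ = 2.15X.
Moles: n_D = 2.15 − 2.15X; n_F = 12.8 − 6.45X; n_G = 4.3X; n_I = 0.754 (inert).
Total moles n_T = 15.7 − 4.3X.
K_p = p_G^2 / (p_D p_F^3) with p_i = (n_i/n_T)·P.
At X = 0.63: the mole-fraction product g(X) = Π y_i^ν_i = 2.336. Since K_p = g(X)·P^{-2}, P = (g/K_p)^(1/2) = (2.336/1.12)^(1/2) = 1.44 bar.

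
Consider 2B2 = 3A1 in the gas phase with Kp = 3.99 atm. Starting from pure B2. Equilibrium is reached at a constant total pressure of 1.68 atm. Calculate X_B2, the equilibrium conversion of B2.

Take 1 mol B2 as basis and let X be its fractional conversion, so ξ = 0.5X.
Moles: n_B2 = 1 − X; n_A1 = 1.5X.
n_T = Σnᵢ = 1 + 0.5X.
y_i = n_i/n_T, p_i = y_i·P. Kp = p_A1^3 / (p_B2^2).
Equating to 3.99 atm and solving on 0 < X < 1: X = 0.559.

X = 0.559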